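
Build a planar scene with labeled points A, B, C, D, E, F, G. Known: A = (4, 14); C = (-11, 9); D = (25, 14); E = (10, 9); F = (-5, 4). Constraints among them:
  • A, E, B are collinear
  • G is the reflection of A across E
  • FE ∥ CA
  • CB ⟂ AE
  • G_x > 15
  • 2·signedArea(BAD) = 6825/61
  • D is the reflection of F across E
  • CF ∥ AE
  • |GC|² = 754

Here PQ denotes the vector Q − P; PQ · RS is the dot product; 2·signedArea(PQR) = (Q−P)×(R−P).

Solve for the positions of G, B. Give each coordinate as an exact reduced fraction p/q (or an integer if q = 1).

1. G_x = 16  [G is the reflection of A across E]
2. G_y = 4  [G is the reflection of A across E]
   → G = (16, 4)
3. B_x = -146/61  [A, E, B are collinear ∩ CB ⟂ AE]
4. B_y = 1179/61  [A, E, B are collinear ∩ CB ⟂ AE]
   → B = (-146/61, 1179/61)

B = (-146/61, 1179/61)
G = (16, 4)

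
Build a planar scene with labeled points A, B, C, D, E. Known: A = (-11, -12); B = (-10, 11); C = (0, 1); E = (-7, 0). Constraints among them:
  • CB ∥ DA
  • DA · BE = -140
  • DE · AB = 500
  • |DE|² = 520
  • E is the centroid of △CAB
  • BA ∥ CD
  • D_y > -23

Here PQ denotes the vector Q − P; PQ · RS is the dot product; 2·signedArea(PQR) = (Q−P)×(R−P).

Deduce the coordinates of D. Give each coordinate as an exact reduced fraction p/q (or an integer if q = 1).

D = (-1, -22)

1. D_x = -1  [CB ∥ DA ∩ BA ∥ CD]
2. D_y = -22  [CB ∥ DA ∩ BA ∥ CD]
   → D = (-1, -22)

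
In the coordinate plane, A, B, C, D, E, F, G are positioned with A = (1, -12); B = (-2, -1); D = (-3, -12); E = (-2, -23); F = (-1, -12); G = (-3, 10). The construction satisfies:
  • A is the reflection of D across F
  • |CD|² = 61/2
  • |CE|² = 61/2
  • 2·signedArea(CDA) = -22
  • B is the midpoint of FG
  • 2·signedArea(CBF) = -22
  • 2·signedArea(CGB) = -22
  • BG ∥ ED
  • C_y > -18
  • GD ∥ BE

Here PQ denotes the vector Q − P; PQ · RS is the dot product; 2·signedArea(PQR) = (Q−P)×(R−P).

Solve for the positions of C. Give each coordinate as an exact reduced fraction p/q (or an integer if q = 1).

1. C_x = -5/2  [2·signedArea(CDA) = -22 ∩ 2·signedArea(CBF) = -22]
2. C_y = -35/2  [2·signedArea(CDA) = -22 ∩ 2·signedArea(CBF) = -22]
   → C = (-5/2, -35/2)

C = (-5/2, -35/2)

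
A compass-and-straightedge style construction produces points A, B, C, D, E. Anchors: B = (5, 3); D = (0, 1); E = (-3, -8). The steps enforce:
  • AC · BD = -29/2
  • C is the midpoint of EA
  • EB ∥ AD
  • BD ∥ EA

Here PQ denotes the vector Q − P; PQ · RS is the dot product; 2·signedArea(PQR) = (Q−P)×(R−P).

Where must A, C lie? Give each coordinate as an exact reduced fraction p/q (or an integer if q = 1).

A = (-8, -10)
C = (-11/2, -9)

1. A_x = -8  [EB ∥ AD ∩ BD ∥ EA]
2. A_y = -10  [EB ∥ AD ∩ BD ∥ EA]
   → A = (-8, -10)
3. C_x = -11/2  [C is the midpoint of EA]
4. C_y = -9  [C is the midpoint of EA]
   → C = (-11/2, -9)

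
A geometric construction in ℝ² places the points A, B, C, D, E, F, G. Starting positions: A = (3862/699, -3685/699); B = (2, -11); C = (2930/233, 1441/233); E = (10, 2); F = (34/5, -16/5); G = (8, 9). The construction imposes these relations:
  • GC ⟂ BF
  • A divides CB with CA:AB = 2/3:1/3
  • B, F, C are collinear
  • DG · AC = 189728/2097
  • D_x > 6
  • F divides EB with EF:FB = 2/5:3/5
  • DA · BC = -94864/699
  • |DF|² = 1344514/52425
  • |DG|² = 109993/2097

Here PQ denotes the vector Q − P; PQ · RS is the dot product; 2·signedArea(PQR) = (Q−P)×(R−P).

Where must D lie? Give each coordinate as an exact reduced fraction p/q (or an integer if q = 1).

D = (4727/699, 1303/699)

1. D_x = 4727/699  [line -4928/699·x + -8008/699·y + 144760/2097 = 0 ∩ |DG|² = 109993/2097]
2. D_y = 1303/699  [line -4928/699·x + -8008/699·y + 144760/2097 = 0 ∩ |DG|² = 109993/2097]
   → D = (4727/699, 1303/699)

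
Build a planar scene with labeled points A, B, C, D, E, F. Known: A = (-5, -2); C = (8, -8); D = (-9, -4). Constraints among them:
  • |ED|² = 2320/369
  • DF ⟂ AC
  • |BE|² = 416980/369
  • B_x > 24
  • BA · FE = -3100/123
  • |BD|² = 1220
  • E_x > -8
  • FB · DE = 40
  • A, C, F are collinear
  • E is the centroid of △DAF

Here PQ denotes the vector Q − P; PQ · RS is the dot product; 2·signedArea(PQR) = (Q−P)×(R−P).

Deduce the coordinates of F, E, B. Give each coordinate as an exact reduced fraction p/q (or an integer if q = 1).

1. F_x = -309/41  [A, C, F are collinear ∩ DF ⟂ AC]
2. F_y = -34/41  [A, C, F are collinear ∩ DF ⟂ AC]
   → F = (-309/41, -34/41)
3. E_x = -883/123  [E is the centroid of △DAF]
4. E_y = -280/123  [E is the centroid of △DAF]
   → E = (-883/123, -280/123)
5. B_x = 25  [BA · FE = -3100/123 ∩ FB · DE = 40]
6. B_y = -12  [BA · FE = -3100/123 ∩ FB · DE = 40]
   → B = (25, -12)

B = (25, -12)
E = (-883/123, -280/123)
F = (-309/41, -34/41)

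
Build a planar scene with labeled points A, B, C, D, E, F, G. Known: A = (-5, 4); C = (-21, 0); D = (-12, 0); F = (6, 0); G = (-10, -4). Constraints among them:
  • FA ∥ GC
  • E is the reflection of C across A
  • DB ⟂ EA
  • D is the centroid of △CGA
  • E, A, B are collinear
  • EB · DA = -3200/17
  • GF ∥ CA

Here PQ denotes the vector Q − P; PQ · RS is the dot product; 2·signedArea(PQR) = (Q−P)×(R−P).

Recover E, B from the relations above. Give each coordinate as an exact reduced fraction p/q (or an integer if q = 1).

1. E_x = 11  [E is the reflection of C across A]
2. E_y = 8  [E is the reflection of C across A]
   → E = (11, 8)
3. B_x = -213/17  [E, A, B are collinear ∩ DB ⟂ EA]
4. B_y = 36/17  [E, A, B are collinear ∩ DB ⟂ EA]
   → B = (-213/17, 36/17)

B = (-213/17, 36/17)
E = (11, 8)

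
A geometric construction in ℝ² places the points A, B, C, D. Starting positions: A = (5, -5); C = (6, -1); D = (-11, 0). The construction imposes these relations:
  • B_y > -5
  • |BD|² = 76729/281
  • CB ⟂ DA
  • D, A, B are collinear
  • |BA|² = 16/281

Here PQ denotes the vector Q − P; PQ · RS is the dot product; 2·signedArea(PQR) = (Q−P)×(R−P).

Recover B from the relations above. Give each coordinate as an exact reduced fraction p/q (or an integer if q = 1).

B = (1341/281, -1385/281)

1. B_x = 1341/281  [D, A, B are collinear ∩ CB ⟂ DA]
2. B_y = -1385/281  [D, A, B are collinear ∩ CB ⟂ DA]
   → B = (1341/281, -1385/281)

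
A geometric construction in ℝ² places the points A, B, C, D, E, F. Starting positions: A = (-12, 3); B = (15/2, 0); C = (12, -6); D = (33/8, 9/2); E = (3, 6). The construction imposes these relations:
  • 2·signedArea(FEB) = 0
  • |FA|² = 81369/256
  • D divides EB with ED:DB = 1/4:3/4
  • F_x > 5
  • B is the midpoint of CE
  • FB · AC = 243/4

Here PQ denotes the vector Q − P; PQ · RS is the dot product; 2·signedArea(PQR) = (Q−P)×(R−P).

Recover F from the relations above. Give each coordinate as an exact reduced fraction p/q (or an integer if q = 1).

1. F_x = 93/16  [2·signedArea(FEB) = 0 ∩ FB · AC = 243/4]
2. F_y = 9/4  [2·signedArea(FEB) = 0 ∩ FB · AC = 243/4]
   → F = (93/16, 9/4)

F = (93/16, 9/4)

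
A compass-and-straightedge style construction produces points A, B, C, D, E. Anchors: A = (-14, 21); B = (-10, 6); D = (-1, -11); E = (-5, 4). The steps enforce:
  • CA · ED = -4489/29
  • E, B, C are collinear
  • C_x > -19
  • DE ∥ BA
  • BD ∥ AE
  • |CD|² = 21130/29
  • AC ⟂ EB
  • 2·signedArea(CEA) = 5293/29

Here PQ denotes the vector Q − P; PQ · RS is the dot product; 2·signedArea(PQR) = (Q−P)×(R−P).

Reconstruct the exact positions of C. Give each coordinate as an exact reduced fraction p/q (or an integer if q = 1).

C = (-540/29, 274/29)

1. C_x = -540/29  [E, B, C are collinear ∩ AC ⟂ EB]
2. C_y = 274/29  [E, B, C are collinear ∩ AC ⟂ EB]
   → C = (-540/29, 274/29)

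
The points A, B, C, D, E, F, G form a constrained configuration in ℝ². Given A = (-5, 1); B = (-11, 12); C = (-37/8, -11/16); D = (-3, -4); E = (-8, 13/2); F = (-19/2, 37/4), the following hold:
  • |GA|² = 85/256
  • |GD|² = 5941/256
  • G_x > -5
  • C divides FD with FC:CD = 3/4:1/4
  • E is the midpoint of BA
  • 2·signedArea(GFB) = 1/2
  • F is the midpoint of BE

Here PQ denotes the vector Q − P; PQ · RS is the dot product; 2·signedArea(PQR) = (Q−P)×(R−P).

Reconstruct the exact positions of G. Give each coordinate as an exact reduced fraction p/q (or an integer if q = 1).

G = (-39/8, 7/16)

1. G_x = -39/8  [line -11/4·x + -3/2·y + -51/4 = 0 ∩ |GA|² = 85/256]
2. G_y = 7/16  [line -11/4·x + -3/2·y + -51/4 = 0 ∩ |GA|² = 85/256]
   → G = (-39/8, 7/16)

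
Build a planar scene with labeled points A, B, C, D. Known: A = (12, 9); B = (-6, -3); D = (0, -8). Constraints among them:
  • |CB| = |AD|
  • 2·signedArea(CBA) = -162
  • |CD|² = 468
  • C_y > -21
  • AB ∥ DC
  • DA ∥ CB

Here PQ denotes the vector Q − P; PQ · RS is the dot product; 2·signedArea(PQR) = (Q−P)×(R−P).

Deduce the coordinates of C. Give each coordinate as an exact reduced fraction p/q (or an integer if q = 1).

1. C_x = -18  [DA ∥ CB ∩ AB ∥ DC]
2. C_y = -20  [DA ∥ CB ∩ AB ∥ DC]
   → C = (-18, -20)

C = (-18, -20)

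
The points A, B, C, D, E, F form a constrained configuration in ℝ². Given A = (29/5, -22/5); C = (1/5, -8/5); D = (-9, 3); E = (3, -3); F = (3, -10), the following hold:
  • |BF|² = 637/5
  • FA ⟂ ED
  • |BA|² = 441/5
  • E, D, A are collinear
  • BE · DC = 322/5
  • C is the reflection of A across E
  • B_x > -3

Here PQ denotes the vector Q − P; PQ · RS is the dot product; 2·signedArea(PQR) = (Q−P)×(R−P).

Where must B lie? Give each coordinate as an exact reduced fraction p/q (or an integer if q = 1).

B = (-13/5, -1/5)

1. B_x = -13/5  [line -46/5·x + 23/5·y + -23 = 0 ∩ |BA|² = 441/5]
2. B_y = -1/5  [line -46/5·x + 23/5·y + -23 = 0 ∩ |BA|² = 441/5]
   → B = (-13/5, -1/5)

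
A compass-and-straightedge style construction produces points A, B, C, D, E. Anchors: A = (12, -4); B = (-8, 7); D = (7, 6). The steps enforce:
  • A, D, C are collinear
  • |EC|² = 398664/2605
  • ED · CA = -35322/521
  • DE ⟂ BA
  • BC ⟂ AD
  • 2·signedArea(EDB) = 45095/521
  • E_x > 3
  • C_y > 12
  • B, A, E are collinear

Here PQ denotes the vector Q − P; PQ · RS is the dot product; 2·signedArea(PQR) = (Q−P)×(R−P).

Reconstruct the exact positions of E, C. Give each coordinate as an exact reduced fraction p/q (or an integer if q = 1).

C = (18/5, 64/5)
E = (2052/521, 226/521)

1. E_x = 2052/521  [B, A, E are collinear ∩ DE ⟂ BA]
2. E_y = 226/521  [B, A, E are collinear ∩ DE ⟂ BA]
   → E = (2052/521, 226/521)
3. C_x = 18/5  [A, D, C are collinear ∩ BC ⟂ AD]
4. C_y = 64/5  [A, D, C are collinear ∩ BC ⟂ AD]
   → C = (18/5, 64/5)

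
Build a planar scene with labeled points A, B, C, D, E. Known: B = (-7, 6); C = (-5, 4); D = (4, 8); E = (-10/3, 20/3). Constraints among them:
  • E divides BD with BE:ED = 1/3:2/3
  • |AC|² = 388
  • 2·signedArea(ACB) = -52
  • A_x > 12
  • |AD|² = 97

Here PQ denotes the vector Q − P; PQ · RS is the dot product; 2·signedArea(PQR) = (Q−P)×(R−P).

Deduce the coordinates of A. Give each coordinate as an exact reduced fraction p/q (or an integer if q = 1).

A = (13, 12)

1. A_x = 13  [line -2·x + -2·y + 50 = 0 ∩ |AD|² = 97]
2. A_y = 12  [line -2·x + -2·y + 50 = 0 ∩ |AD|² = 97]
   → A = (13, 12)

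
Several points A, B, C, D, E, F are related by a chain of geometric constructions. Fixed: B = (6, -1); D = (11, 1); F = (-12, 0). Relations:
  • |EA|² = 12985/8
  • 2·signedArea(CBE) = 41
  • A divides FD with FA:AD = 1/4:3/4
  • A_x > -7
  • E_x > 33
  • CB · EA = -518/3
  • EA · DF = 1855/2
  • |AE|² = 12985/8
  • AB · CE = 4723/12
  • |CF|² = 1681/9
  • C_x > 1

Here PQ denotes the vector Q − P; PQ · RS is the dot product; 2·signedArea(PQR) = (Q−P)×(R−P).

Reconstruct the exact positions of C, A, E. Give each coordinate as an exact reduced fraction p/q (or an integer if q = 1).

1. A_x = -25/4  [A divides FD with FA:AD = 1/4:3/4]
2. A_y = 1/4  [A divides FD with FA:AD = 1/4:3/4]
   → A = (-25/4, 1/4)
3. E_x = 34  [line 23·x + 1·y + -784 = 0 ∩ |EA|² = 12985/8]
4. E_y = 2  [line 23·x + 1·y + -784 = 0 ∩ |EA|² = 12985/8]
   → E = (34, 2)
5. C_x = 5/3  [CB · EA = -518/3 ∩ AB · CE = 4723/12]
6. C_y = 0  [CB · EA = -518/3 ∩ AB · CE = 4723/12]
   → C = (5/3, 0)

A = (-25/4, 1/4)
C = (5/3, 0)
E = (34, 2)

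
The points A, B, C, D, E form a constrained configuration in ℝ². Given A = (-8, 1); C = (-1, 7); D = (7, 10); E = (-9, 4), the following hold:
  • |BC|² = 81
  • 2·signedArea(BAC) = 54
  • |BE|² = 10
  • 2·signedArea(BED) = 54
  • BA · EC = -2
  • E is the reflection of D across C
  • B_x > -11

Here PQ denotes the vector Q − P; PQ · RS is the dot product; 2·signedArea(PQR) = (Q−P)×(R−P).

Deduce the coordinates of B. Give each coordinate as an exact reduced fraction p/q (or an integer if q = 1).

B = (-10, 7)

1. B_x = -10  [2·signedArea(BAC) = 54 ∩ BA · EC = -2]
2. B_y = 7  [2·signedArea(BAC) = 54 ∩ BA · EC = -2]
   → B = (-10, 7)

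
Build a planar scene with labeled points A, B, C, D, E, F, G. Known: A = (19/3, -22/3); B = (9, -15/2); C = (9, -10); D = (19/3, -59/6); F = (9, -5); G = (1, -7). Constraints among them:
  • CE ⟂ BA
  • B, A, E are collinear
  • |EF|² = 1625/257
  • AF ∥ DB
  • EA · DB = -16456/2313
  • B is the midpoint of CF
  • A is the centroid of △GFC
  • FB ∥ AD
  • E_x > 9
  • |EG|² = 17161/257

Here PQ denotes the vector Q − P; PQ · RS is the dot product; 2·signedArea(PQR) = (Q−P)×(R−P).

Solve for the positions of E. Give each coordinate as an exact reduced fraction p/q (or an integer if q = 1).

E = (2353/257, -1930/257)

1. E_x = 2353/257  [B, A, E are collinear ∩ CE ⟂ BA]
2. E_y = -1930/257  [B, A, E are collinear ∩ CE ⟂ BA]
   → E = (2353/257, -1930/257)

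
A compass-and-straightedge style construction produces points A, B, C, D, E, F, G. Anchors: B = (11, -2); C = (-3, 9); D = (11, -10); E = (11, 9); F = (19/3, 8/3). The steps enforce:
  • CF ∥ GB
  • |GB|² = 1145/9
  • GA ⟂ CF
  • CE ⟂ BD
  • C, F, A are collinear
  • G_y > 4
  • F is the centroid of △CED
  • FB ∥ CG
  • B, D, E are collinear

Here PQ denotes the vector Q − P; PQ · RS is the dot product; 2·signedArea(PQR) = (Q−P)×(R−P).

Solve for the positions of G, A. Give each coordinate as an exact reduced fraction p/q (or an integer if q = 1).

A = (8119/3435, 18413/3435)
G = (5/3, 13/3)

1. G_x = 5/3  [CF ∥ GB ∩ FB ∥ CG]
2. G_y = 13/3  [CF ∥ GB ∩ FB ∥ CG]
   → G = (5/3, 13/3)
3. A_x = 8119/3435  [C, F, A are collinear ∩ GA ⟂ CF]
4. A_y = 18413/3435  [C, F, A are collinear ∩ GA ⟂ CF]
   → A = (8119/3435, 18413/3435)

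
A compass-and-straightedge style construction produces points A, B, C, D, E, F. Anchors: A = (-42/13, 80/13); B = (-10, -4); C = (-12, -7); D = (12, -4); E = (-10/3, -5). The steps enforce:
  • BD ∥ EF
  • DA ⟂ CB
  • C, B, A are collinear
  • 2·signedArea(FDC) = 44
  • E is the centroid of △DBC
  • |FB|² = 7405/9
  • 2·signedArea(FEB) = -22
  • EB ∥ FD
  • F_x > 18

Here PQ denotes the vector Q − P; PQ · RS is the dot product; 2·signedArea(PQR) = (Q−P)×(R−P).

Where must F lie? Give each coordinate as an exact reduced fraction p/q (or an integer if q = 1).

1. F_x = 56/3  [EB ∥ FD ∩ BD ∥ EF]
2. F_y = -5  [EB ∥ FD ∩ BD ∥ EF]
   → F = (56/3, -5)

F = (56/3, -5)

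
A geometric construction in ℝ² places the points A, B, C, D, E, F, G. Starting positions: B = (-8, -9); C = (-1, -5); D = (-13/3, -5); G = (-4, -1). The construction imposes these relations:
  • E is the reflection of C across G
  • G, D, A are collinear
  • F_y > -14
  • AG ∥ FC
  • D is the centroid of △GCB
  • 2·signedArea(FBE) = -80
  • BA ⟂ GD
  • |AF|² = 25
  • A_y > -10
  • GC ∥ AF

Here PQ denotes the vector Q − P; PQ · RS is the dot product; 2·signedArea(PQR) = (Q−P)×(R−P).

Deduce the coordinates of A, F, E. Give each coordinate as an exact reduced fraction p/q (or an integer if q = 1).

A = (-136/29, -269/29)
E = (-7, 3)
F = (-49/29, -385/29)

1. A_x = -136/29  [G, D, A are collinear ∩ BA ⟂ GD]
2. A_y = -269/29  [G, D, A are collinear ∩ BA ⟂ GD]
   → A = (-136/29, -269/29)
3. F_x = -49/29  [AG ∥ FC ∩ GC ∥ AF]
4. F_y = -385/29  [AG ∥ FC ∩ GC ∥ AF]
   → F = (-49/29, -385/29)
5. E_x = -7  [E is the reflection of C across G]
6. E_y = 3  [E is the reflection of C across G]
   → E = (-7, 3)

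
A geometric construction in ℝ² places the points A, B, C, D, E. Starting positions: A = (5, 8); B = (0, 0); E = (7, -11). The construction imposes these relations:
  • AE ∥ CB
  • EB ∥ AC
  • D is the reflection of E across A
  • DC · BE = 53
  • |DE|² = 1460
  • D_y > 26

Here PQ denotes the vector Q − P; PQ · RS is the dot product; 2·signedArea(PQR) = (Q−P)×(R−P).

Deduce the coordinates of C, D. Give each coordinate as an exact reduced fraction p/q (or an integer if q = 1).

1. C_x = -2  [AE ∥ CB ∩ EB ∥ AC]
2. C_y = 19  [AE ∥ CB ∩ EB ∥ AC]
   → C = (-2, 19)
3. D_x = 3  [D is the reflection of E across A]
4. D_y = 27  [D is the reflection of E across A]
   → D = (3, 27)

C = (-2, 19)
D = (3, 27)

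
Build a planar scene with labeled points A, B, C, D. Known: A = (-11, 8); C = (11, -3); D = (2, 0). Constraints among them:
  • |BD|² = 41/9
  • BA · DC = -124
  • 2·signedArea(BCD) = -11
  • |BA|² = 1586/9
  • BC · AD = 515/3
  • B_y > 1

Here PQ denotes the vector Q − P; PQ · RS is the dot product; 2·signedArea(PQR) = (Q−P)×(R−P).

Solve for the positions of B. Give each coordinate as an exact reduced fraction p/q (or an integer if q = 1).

B = (2/3, 5/3)

1. B_x = 2/3  [2·signedArea(BCD) = -11 ∩ BA · DC = -124]
2. B_y = 5/3  [2·signedArea(BCD) = -11 ∩ BA · DC = -124]
   → B = (2/3, 5/3)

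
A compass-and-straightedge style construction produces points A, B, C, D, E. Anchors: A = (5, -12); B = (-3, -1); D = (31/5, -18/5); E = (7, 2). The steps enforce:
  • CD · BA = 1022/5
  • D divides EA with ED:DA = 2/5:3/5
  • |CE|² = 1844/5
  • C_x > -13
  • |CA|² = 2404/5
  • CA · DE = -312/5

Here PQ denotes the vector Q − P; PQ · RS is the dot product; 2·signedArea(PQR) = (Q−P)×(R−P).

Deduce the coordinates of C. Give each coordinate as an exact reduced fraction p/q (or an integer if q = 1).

1. C_x = -61/5  [CA · DE = -312/5 ∩ CD · BA = 1022/5]
2. C_y = 8/5  [CA · DE = -312/5 ∩ CD · BA = 1022/5]
   → C = (-61/5, 8/5)

C = (-61/5, 8/5)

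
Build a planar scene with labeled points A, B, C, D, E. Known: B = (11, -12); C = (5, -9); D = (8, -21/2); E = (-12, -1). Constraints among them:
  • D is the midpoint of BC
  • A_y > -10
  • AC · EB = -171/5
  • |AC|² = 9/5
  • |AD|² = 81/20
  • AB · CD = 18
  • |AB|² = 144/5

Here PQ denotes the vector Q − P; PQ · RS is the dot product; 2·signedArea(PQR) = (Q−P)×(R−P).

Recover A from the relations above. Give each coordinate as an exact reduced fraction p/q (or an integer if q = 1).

1. A_x = 31/5  [AB · CD = 18 ∩ AC · EB = -171/5]
2. A_y = -48/5  [AB · CD = 18 ∩ AC · EB = -171/5]
   → A = (31/5, -48/5)

A = (31/5, -48/5)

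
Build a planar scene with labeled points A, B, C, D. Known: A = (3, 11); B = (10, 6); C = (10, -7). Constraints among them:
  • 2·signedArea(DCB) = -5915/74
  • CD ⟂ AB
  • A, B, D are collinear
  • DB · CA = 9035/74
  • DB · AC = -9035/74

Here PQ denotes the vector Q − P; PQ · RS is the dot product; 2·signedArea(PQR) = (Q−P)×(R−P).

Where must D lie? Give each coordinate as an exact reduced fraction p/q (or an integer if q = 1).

1. D_x = 1195/74  [A, B, D are collinear ∩ CD ⟂ AB]
2. D_y = 119/74  [A, B, D are collinear ∩ CD ⟂ AB]
   → D = (1195/74, 119/74)

D = (1195/74, 119/74)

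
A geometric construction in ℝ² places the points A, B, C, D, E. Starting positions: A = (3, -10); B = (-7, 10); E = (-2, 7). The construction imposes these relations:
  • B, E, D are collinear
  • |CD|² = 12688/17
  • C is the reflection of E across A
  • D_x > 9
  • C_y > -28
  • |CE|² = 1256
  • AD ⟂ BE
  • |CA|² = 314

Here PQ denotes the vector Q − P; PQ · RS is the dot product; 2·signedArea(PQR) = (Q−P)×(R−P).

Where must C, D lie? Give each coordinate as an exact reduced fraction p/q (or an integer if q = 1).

1. C_x = 8  [C is the reflection of E across A]
2. C_y = -27  [C is the reflection of E across A]
   → C = (8, -27)
3. D_x = 156/17  [B, E, D are collinear ∩ AD ⟂ BE]
4. D_y = 5/17  [B, E, D are collinear ∩ AD ⟂ BE]
   → D = (156/17, 5/17)

C = (8, -27)
D = (156/17, 5/17)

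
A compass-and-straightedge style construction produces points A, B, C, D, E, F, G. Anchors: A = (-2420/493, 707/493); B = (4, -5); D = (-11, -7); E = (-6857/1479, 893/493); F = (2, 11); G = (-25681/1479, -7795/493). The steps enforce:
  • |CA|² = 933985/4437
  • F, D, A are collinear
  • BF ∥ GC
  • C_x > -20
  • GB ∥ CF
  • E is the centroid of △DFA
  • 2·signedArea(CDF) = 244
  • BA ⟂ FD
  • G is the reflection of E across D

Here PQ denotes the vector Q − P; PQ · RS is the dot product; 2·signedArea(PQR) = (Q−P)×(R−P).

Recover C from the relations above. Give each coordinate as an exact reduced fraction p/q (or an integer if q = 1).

1. C_x = -28639/1479  [GB ∥ CF ∩ BF ∥ GC]
2. C_y = 93/493  [GB ∥ CF ∩ BF ∥ GC]
   → C = (-28639/1479, 93/493)

C = (-28639/1479, 93/493)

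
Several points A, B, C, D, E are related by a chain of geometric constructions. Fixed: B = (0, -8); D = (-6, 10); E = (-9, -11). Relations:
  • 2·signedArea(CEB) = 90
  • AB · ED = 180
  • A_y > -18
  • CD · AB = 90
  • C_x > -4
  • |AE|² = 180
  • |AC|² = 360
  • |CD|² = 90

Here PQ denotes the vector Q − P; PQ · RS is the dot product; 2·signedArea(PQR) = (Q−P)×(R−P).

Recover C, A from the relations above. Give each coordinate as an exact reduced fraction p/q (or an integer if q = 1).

1. C_x = -3  [line -3·x + 9·y + -18 = 0 ∩ |CD|² = 90]
2. C_y = 1  [line -3·x + 9·y + -18 = 0 ∩ |CD|² = 90]
   → C = (-3, 1)
3. A_x = 3  [CD · AB = 90 ∩ AB · ED = 180]
4. A_y = -17  [CD · AB = 90 ∩ AB · ED = 180]
   → A = (3, -17)

A = (3, -17)
C = (-3, 1)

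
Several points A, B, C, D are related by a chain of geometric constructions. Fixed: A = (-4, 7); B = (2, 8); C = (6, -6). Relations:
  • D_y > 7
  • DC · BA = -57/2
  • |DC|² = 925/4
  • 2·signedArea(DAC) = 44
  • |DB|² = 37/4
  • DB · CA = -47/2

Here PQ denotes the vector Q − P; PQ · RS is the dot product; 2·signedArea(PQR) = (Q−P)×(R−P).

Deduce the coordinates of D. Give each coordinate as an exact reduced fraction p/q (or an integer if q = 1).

1. D_x = -1  [2·signedArea(DAC) = 44 ∩ DB · CA = -47/2]
2. D_y = 15/2  [2·signedArea(DAC) = 44 ∩ DB · CA = -47/2]
   → D = (-1, 15/2)

D = (-1, 15/2)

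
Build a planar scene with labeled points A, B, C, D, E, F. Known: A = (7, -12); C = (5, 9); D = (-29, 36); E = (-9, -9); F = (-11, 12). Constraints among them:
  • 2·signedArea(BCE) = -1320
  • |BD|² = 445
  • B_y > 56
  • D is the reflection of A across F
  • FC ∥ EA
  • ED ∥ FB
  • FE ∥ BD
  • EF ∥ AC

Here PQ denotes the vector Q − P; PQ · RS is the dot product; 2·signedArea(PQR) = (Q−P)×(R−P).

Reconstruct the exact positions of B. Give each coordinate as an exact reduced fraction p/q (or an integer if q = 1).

1. B_x = -31  [FE ∥ BD ∩ ED ∥ FB]
2. B_y = 57  [FE ∥ BD ∩ ED ∥ FB]
   → B = (-31, 57)

B = (-31, 57)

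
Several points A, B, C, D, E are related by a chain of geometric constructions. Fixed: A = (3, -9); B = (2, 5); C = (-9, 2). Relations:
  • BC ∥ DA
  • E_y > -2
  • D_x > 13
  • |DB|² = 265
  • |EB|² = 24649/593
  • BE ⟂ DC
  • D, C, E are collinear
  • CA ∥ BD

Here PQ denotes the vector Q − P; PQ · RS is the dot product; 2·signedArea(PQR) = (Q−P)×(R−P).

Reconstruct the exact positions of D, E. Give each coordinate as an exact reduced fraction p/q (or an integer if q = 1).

D = (14, -6)
E = (-70/593, -646/593)

1. D_x = 14  [BC ∥ DA ∩ CA ∥ BD]
2. D_y = -6  [BC ∥ DA ∩ CA ∥ BD]
   → D = (14, -6)
3. E_x = -70/593  [D, C, E are collinear ∩ BE ⟂ DC]
4. E_y = -646/593  [D, C, E are collinear ∩ BE ⟂ DC]
   → E = (-70/593, -646/593)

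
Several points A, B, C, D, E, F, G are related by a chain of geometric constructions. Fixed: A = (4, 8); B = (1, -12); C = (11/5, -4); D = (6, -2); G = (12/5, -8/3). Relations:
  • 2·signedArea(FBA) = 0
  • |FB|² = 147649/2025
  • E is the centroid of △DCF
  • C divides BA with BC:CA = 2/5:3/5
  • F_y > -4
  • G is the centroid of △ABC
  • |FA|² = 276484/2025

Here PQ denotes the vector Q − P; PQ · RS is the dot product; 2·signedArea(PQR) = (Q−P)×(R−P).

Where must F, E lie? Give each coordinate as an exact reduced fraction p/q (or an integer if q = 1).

1. F_x = 34/15  [line -20·x + 3·y + 56 = 0 ∩ |FB|² = 147649/2025]
2. F_y = -32/9  [line -20·x + 3·y + 56 = 0 ∩ |FB|² = 147649/2025]
   → F = (34/15, -32/9)
3. E_x = 157/45  [E is the centroid of △DCF]
4. E_y = -86/27  [E is the centroid of △DCF]
   → E = (157/45, -86/27)

E = (157/45, -86/27)
F = (34/15, -32/9)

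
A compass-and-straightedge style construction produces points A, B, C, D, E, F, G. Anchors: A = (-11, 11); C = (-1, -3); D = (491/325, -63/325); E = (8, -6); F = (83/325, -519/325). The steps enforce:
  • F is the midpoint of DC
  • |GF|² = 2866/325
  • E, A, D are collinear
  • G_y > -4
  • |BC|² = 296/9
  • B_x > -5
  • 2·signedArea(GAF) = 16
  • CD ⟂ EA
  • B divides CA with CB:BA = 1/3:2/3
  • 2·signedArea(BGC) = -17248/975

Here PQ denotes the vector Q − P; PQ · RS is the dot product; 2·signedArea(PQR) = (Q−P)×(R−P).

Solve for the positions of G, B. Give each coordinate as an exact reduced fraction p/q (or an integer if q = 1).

B = (-13/3, 5/3)
G = (922/325, -996/325)

1. B_x = -13/3  [B divides CA with CB:BA = 1/3:2/3]
2. B_y = 5/3  [B divides CA with CB:BA = 1/3:2/3]
   → B = (-13/3, 5/3)
3. G_x = 922/325  [2·signedArea(GAF) = 16 ∩ 2·signedArea(BGC) = -17248/975]
4. G_y = -996/325  [2·signedArea(GAF) = 16 ∩ 2·signedArea(BGC) = -17248/975]
   → G = (922/325, -996/325)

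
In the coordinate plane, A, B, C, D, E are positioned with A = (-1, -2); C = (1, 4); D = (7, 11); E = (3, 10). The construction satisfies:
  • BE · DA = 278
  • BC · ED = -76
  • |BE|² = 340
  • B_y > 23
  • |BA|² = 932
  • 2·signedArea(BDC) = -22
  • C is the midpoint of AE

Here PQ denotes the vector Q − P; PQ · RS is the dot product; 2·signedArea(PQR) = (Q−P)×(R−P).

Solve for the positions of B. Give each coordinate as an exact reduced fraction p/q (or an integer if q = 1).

1. B_x = 15  [2·signedArea(BDC) = -22 ∩ BE · DA = 278]
2. B_y = 24  [2·signedArea(BDC) = -22 ∩ BE · DA = 278]
   → B = (15, 24)

B = (15, 24)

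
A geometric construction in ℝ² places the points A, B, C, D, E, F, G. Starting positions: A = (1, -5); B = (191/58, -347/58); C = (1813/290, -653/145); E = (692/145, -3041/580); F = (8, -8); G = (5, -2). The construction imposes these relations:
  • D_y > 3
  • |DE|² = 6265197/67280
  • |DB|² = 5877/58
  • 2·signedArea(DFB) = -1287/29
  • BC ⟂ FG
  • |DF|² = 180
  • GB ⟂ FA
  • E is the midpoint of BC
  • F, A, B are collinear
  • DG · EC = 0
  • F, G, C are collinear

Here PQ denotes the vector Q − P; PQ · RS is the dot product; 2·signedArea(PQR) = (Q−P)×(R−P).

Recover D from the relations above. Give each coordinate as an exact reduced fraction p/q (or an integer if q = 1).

1. D_x = 2  [DG · EC = 0 ∩ 2·signedArea(DFB) = -1287/29]
2. D_y = 4  [DG · EC = 0 ∩ 2·signedArea(DFB) = -1287/29]
   → D = (2, 4)

D = (2, 4)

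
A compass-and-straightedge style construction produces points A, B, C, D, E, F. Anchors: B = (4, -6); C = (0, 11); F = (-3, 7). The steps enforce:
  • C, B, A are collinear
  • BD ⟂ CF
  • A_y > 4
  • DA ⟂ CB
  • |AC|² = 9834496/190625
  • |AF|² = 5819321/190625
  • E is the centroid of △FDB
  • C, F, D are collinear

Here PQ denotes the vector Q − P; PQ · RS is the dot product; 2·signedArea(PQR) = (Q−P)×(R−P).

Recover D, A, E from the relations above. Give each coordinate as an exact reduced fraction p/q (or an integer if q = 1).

A = (12544/7625, 30563/7625)
D = (-168/25, 51/25)
E = (-143/75, 76/75)

1. D_x = -168/25  [C, F, D are collinear ∩ BD ⟂ CF]
2. D_y = 51/25  [C, F, D are collinear ∩ BD ⟂ CF]
   → D = (-168/25, 51/25)
3. A_x = 12544/7625  [C, B, A are collinear ∩ DA ⟂ CB]
4. A_y = 30563/7625  [C, B, A are collinear ∩ DA ⟂ CB]
   → A = (12544/7625, 30563/7625)
5. E_x = -143/75  [E is the centroid of △FDB]
6. E_y = 76/75  [E is the centroid of △FDB]
   → E = (-143/75, 76/75)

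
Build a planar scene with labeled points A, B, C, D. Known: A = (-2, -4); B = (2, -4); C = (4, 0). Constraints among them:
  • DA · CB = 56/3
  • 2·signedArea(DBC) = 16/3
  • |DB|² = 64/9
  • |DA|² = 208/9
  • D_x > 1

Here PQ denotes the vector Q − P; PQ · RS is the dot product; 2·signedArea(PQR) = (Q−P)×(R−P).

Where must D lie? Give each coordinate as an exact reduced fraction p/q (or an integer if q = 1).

D = (2, -4/3)

1. D_x = 2  [2·signedArea(DBC) = 16/3 ∩ DA · CB = 56/3]
2. D_y = -4/3  [2·signedArea(DBC) = 16/3 ∩ DA · CB = 56/3]
   → D = (2, -4/3)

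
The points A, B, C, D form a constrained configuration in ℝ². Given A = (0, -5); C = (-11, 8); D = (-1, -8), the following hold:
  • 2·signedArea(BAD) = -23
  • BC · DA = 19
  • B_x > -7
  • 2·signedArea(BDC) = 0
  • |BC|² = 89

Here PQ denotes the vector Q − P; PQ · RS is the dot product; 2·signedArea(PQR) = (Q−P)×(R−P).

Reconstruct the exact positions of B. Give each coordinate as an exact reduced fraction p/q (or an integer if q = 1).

B = (-6, 0)

1. B_x = -6  [2·signedArea(BDC) = 0 ∩ 2·signedArea(BAD) = -23]
2. B_y = 0  [2·signedArea(BDC) = 0 ∩ 2·signedArea(BAD) = -23]
   → B = (-6, 0)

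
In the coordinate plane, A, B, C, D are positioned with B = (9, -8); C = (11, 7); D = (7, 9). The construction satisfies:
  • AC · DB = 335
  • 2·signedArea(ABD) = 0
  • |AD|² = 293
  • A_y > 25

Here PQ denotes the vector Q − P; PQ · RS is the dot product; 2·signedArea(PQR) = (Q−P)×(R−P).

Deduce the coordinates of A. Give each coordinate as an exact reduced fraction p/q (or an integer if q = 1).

1. A_x = 5  [2·signedArea(ABD) = 0 ∩ AC · DB = 335]
2. A_y = 26  [2·signedArea(ABD) = 0 ∩ AC · DB = 335]
   → A = (5, 26)

A = (5, 26)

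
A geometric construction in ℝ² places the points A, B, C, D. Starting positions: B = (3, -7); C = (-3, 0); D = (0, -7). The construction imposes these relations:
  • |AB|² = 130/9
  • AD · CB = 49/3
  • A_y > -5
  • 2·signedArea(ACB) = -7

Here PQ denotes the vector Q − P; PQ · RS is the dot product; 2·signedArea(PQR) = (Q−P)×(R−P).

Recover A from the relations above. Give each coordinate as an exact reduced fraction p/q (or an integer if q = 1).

A = (0, -14/3)

1. A_x = 0  [AD · CB = 49/3 ∩ 2·signedArea(ACB) = -7]
2. A_y = -14/3  [AD · CB = 49/3 ∩ 2·signedArea(ACB) = -7]
   → A = (0, -14/3)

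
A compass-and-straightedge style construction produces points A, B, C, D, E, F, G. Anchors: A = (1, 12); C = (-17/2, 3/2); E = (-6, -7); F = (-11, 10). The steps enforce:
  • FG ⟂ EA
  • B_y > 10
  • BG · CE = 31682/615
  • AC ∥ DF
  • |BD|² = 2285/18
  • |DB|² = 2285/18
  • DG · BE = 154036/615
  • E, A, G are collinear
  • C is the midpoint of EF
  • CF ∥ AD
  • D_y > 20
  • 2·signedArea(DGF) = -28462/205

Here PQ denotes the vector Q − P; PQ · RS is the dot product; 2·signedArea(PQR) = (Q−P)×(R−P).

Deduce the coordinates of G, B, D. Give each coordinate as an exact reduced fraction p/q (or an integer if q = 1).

1. G_x = -222/205  [E, A, G are collinear ∩ FG ⟂ EA]
2. G_y = 1301/205  [E, A, G are collinear ∩ FG ⟂ EA]
   → G = (-222/205, 1301/205)
3. D_x = -3/2  [AC ∥ DF ∩ CF ∥ AD]
4. D_y = 41/2  [AC ∥ DF ∩ CF ∥ AD]
   → D = (-3/2, 41/2)
5. B_x = -7  [BG · CE = 31682/615 ∩ DG · BE = 154036/615]
6. B_y = 32/3  [BG · CE = 31682/615 ∩ DG · BE = 154036/615]
   → B = (-7, 32/3)

B = (-7, 32/3)
D = (-3/2, 41/2)
G = (-222/205, 1301/205)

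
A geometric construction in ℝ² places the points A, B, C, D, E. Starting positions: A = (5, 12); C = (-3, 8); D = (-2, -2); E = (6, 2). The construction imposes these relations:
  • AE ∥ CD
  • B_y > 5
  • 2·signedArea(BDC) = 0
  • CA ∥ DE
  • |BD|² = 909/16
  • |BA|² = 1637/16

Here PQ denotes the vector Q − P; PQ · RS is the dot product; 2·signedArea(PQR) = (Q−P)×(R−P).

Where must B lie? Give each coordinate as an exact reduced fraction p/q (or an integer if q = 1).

1. B_x = -11/4  [line -10·x + -1·y + -22 = 0 ∩ |BD|² = 909/16]
2. B_y = 11/2  [line -10·x + -1·y + -22 = 0 ∩ |BD|² = 909/16]
   → B = (-11/4, 11/2)

B = (-11/4, 11/2)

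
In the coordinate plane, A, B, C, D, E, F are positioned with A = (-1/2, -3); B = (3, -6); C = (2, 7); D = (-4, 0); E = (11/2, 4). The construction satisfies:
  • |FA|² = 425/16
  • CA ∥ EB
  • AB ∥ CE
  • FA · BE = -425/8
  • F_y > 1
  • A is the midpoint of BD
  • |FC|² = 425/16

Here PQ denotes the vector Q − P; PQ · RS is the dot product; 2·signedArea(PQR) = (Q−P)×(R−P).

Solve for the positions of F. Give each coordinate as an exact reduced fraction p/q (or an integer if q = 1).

1. F_x = 3/4  [line -5/2·x + -10·y + 175/8 = 0 ∩ |FC|² = 425/16]
2. F_y = 2  [line -5/2·x + -10·y + 175/8 = 0 ∩ |FC|² = 425/16]
   → F = (3/4, 2)

F = (3/4, 2)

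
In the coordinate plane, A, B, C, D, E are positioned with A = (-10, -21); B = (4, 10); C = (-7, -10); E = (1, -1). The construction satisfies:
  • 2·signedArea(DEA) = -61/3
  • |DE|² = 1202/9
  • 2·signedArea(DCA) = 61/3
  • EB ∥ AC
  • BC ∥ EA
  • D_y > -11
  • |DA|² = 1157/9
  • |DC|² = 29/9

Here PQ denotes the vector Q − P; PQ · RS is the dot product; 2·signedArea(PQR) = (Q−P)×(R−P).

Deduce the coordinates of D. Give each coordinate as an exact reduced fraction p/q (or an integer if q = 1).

D = (-16/3, -32/3)

1. D_x = -16/3  [2·signedArea(DCA) = 61/3 ∩ 2·signedArea(DEA) = -61/3]
2. D_y = -32/3  [2·signedArea(DCA) = 61/3 ∩ 2·signedArea(DEA) = -61/3]
   → D = (-16/3, -32/3)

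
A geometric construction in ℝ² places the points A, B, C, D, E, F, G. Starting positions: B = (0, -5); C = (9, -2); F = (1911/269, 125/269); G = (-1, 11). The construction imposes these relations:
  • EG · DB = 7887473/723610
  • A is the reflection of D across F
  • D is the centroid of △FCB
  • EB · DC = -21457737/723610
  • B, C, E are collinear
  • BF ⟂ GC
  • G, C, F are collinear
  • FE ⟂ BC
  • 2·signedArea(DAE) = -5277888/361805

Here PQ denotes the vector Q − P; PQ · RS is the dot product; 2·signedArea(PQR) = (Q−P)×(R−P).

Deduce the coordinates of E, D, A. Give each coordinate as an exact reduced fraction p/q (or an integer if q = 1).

1. E_x = 21609/2690  [B, C, E are collinear ∩ FE ⟂ BC]
2. E_y = -6247/2690  [B, C, E are collinear ∩ FE ⟂ BC]
   → E = (21609/2690, -6247/2690)
3. D_x = 1444/269  [D is the centroid of △FCB]
4. D_y = -586/269  [D is the centroid of △FCB]
   → D = (1444/269, -586/269)
5. A_x = 2378/269  [A is the reflection of D across F]
6. A_y = 836/269  [A is the reflection of D across F]
   → A = (2378/269, 836/269)

A = (2378/269, 836/269)
D = (1444/269, -586/269)
E = (21609/2690, -6247/2690)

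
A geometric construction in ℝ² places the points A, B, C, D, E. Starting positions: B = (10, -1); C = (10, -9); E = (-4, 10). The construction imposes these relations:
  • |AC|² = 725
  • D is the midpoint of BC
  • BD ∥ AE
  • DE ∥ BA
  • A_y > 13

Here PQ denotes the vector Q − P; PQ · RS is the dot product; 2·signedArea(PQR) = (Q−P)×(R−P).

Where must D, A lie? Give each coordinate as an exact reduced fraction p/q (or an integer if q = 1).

1. D_x = 10  [D is the midpoint of BC]
2. D_y = -5  [D is the midpoint of BC]
   → D = (10, -5)
3. A_x = -4  [BD ∥ AE ∩ DE ∥ BA]
4. A_y = 14  [BD ∥ AE ∩ DE ∥ BA]
   → A = (-4, 14)

A = (-4, 14)
D = (10, -5)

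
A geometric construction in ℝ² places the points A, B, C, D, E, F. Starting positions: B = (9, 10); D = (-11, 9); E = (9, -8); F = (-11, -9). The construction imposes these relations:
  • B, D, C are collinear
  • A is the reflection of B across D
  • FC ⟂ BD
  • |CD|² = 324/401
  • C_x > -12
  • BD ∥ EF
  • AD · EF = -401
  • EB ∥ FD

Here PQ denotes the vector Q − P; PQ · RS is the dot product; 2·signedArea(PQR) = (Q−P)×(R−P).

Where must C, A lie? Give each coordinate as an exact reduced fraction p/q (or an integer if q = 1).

A = (-31, 8)
C = (-4771/401, 3591/401)

1. C_x = -4771/401  [B, D, C are collinear ∩ FC ⟂ BD]
2. C_y = 3591/401  [B, D, C are collinear ∩ FC ⟂ BD]
   → C = (-4771/401, 3591/401)
3. A_x = -31  [A is the reflection of B across D]
4. A_y = 8  [A is the reflection of B across D]
   → A = (-31, 8)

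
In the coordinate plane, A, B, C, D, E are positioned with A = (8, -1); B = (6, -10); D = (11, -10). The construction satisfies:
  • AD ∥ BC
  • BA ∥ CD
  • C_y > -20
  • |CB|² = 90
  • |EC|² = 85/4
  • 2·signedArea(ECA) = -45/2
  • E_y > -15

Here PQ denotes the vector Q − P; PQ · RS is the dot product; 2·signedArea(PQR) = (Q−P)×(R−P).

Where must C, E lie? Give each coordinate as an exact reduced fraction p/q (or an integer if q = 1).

C = (9, -19)
E = (10, -29/2)

1. C_x = 9  [BA ∥ CD ∩ AD ∥ BC]
2. C_y = -19  [BA ∥ CD ∩ AD ∥ BC]
   → C = (9, -19)
3. E_x = 10  [line -18·x + -1·y + 331/2 = 0 ∩ |EC|² = 85/4]
4. E_y = -29/2  [line -18·x + -1·y + 331/2 = 0 ∩ |EC|² = 85/4]
   → E = (10, -29/2)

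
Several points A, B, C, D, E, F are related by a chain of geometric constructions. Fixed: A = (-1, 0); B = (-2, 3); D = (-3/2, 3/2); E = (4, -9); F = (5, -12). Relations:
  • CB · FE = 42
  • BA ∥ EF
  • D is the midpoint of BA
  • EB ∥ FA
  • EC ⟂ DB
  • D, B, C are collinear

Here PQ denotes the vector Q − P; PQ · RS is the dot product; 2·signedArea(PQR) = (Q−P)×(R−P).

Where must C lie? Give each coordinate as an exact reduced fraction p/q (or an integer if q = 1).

1. C_x = 11/5  [D, B, C are collinear ∩ EC ⟂ DB]
2. C_y = -48/5  [D, B, C are collinear ∩ EC ⟂ DB]
   → C = (11/5, -48/5)

C = (11/5, -48/5)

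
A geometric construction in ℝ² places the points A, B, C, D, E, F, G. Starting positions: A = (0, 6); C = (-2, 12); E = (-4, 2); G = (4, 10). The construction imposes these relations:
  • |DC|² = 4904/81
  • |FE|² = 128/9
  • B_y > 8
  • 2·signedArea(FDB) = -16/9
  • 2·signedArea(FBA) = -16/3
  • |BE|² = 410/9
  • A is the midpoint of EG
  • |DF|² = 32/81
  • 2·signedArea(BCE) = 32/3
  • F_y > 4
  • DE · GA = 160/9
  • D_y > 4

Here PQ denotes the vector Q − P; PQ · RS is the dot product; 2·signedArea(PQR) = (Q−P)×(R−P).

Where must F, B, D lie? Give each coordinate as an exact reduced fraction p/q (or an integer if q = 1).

B = (-5/3, 25/3)
D = (-16/9, 38/9)
F = (-4/3, 14/3)

1. B_x = -5/3  [line 10·x + -2·y + 100/3 = 0 ∩ |BE|² = 410/9]
2. B_y = 25/3  [line 10·x + -2·y + 100/3 = 0 ∩ |BE|² = 410/9]
   → B = (-5/3, 25/3)
3. F_x = -4/3  [line 7/3·x + 5/3·y + -14/3 = 0 ∩ |FE|² = 128/9]
4. F_y = 14/3  [line 7/3·x + 5/3·y + -14/3 = 0 ∩ |FE|² = 128/9]
   → F = (-4/3, 14/3)
5. D_x = -16/9  [DE · GA = 160/9 ∩ 2·signedArea(FDB) = -16/9]
6. D_y = 38/9  [DE · GA = 160/9 ∩ 2·signedArea(FDB) = -16/9]
   → D = (-16/9, 38/9)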